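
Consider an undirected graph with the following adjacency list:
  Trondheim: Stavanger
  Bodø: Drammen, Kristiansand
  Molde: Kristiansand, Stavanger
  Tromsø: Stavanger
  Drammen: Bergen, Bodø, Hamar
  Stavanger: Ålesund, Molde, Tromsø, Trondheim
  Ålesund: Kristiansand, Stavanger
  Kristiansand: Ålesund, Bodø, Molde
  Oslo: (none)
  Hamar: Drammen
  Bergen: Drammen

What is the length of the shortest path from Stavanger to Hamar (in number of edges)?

5

Distance 0: Stavanger.
Distance 1: Ålesund, Molde, Tromsø, Trondheim.
Distance 2: Kristiansand.
Distance 3: Bodø.
Distance 4: Drammen.
Distance 5: Bergen, Hamar — contains Hamar.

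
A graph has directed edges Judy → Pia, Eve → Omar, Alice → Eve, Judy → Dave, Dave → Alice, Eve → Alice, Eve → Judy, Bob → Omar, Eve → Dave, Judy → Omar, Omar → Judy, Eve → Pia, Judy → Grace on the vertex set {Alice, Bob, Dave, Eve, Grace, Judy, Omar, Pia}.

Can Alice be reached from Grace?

No

Grace has no outgoing edges, so nothing is reachable from it.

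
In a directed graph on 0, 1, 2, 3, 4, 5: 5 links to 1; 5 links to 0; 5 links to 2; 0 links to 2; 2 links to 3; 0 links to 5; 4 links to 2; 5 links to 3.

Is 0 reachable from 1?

No

1 has no outgoing edges, so nothing is reachable from it.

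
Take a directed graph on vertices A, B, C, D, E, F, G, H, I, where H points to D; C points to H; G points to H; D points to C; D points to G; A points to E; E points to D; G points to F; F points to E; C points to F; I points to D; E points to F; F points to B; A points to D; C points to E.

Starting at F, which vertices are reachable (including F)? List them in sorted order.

B, C, D, E, F, G, H

Start at F.
Its neighbours: B, E.
Then their neighbours: D.
Then next layer: C, G.
Then next layer: H.
Nothing further is reachable.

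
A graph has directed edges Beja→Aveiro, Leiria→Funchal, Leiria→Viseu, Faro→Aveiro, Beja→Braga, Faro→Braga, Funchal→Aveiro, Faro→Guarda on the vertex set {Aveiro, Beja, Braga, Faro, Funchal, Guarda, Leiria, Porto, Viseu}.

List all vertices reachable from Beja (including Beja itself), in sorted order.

Start at Beja.
Its neighbours: Aveiro, Braga.
Nothing further is reachable.

Aveiro, Beja, Braga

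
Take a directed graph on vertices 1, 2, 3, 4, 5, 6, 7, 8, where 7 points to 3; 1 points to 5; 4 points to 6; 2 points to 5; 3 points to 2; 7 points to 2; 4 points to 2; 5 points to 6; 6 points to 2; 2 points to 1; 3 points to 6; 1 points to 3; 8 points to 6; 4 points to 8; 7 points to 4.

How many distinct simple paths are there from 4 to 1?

3

4→2→1
4→6→2→1
4→8→6→2→1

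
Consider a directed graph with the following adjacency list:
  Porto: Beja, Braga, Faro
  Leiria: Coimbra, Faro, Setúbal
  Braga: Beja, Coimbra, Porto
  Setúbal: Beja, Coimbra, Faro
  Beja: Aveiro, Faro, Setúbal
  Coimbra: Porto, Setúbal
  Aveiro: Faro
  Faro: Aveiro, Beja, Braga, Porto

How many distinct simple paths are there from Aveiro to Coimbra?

7

Aveiro→Faro→Beja→Setúbal→Coimbra
Aveiro→Faro→Braga→Beja→Setúbal→Coimbra
Aveiro→Faro→Braga→Coimbra
Aveiro→Faro→Braga→Porto→Beja→Setúbal→Coimbra
Aveiro→Faro→Porto→Beja→Setúbal→Coimbra
Aveiro→Faro→Porto→Braga→Beja→Setúbal→Coimbra
Aveiro→Faro→Porto→Braga→Coimbra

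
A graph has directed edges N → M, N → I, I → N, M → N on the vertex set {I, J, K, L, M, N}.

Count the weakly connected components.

4

From I: component {I, M, N}.
From J: component {J}.
From K: component {K}.
From L: component {L}.
That's 4 components.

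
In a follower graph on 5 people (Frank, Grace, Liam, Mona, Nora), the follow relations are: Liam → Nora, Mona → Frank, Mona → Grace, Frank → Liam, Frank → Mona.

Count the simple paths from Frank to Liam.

1

Frank→Liam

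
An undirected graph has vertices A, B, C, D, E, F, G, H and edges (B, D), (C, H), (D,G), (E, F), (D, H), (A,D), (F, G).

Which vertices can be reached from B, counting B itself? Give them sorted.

A, B, C, D, E, F, G, H

Start at B.
Its neighbours: D.
Then their neighbours: A, G, H.
Then next layer: C, F.
Then next layer: E.
Every vertex is now reached.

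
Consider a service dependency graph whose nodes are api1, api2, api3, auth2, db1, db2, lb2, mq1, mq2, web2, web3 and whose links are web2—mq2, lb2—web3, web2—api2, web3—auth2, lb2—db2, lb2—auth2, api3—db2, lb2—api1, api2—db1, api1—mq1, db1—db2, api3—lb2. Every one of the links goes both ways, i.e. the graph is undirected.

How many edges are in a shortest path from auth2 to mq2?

Distance 0: auth2.
Distance 1: lb2, web3.
Distance 2: api1, api3, db2.
Distance 3: db1, mq1.
Distance 4: api2.
Distance 5: web2.
Distance 6: mq2 — contains mq2.

6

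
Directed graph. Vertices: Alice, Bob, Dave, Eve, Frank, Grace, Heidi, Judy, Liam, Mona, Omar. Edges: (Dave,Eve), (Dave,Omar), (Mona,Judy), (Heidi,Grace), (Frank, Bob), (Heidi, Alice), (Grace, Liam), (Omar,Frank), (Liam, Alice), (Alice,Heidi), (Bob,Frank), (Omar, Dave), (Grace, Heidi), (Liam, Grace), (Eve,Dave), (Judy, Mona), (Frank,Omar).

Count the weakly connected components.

3

From Alice: component {Alice, Grace, Heidi, Liam}.
From Bob: component {Bob, Dave, Eve, Frank, Omar}.
From Judy: component {Judy, Mona}.
That's 3 components.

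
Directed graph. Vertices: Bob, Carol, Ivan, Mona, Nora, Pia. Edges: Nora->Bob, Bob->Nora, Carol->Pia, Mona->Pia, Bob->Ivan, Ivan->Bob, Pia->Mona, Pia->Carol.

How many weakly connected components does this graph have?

2

From Bob: component {Bob, Ivan, Nora}.
From Carol: component {Carol, Mona, Pia}.
That's 2 components.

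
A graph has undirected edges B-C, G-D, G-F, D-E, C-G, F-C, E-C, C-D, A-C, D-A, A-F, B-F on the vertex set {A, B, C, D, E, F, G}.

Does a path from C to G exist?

Explore from C.
Distance 1: reach A, B, D, E, F, G.
Found G.

Yes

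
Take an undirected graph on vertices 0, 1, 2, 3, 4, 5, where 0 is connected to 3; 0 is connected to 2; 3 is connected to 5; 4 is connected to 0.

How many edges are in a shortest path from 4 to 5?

Distance 0: 4.
Distance 1: 0.
Distance 2: 2, 3.
Distance 3: 5 — contains 5.

3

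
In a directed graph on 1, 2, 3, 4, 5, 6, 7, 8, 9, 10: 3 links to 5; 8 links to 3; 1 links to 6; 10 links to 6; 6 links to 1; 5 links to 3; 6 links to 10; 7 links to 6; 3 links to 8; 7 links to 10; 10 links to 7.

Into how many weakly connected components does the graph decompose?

5

From 1: component {1, 6, 7, 10}.
From 2: component {2}.
From 3: component {3, 5, 8}.
From 4: component {4}.
From 9: component {9}.
That's 5 components.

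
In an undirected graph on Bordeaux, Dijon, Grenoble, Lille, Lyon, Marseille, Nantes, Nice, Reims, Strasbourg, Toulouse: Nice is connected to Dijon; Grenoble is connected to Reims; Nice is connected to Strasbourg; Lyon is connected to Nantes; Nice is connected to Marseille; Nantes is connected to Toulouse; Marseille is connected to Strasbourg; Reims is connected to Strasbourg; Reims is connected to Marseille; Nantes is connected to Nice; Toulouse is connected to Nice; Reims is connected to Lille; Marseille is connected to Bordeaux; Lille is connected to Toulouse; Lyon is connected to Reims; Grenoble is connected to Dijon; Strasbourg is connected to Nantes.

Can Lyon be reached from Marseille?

Explore from Marseille.
Distance 1: reach Bordeaux, Nice, Reims, Strasbourg.
Distance 2: reach Dijon, Grenoble, Lille, Lyon, Nantes, Toulouse.
Found Lyon.

Yes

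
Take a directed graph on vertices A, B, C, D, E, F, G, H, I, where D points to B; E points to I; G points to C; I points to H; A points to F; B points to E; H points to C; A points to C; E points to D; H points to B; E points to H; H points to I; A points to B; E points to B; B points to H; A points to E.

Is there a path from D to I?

Explore from D.
Distance 1: reach B.
Distance 2: reach E, H.
Distance 3: reach C, I.
Found I.

Yes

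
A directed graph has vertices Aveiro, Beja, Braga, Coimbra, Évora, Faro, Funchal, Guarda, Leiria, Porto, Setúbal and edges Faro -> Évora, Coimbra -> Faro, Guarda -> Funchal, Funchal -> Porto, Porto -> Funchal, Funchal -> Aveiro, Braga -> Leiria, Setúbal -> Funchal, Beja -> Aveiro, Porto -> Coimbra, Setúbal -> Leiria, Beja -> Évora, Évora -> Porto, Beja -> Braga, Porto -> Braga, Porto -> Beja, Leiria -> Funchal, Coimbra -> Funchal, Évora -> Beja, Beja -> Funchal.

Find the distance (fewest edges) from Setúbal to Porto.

Distance 0: Setúbal.
Distance 1: Funchal, Leiria.
Distance 2: Aveiro, Porto — contains Porto.

2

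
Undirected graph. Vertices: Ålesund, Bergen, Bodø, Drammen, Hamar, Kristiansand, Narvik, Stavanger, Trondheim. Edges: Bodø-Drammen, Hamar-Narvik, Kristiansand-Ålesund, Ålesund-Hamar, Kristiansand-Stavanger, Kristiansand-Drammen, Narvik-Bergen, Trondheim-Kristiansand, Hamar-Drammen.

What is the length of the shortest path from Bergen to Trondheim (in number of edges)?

5

Distance 0: Bergen.
Distance 1: Narvik.
Distance 2: Hamar.
Distance 3: Ålesund, Drammen.
Distance 4: Bodø, Kristiansand.
Distance 5: Stavanger, Trondheim — contains Trondheim.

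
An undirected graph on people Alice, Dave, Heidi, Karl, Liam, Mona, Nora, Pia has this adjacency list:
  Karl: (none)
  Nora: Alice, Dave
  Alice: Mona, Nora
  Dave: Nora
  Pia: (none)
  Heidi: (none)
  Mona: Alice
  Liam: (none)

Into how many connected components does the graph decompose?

From Alice: component {Alice, Dave, Mona, Nora}.
From Heidi: component {Heidi}.
From Karl: component {Karl}.
From Liam: component {Liam}.
From Pia: component {Pia}.
That's 5 components.

5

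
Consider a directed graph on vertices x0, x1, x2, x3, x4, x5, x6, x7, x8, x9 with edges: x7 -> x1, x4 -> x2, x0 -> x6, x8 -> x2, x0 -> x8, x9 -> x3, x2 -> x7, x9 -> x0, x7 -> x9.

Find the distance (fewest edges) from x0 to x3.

Distance 0: x0.
Distance 1: x6, x8.
Distance 2: x2.
Distance 3: x7.
Distance 4: x1, x9.
Distance 5: x3 — contains x3.

5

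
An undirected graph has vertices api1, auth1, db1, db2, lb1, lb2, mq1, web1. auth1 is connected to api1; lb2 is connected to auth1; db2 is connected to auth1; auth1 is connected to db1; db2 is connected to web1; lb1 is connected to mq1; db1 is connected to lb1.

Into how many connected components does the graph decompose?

From api1: component {api1, auth1, db1, db2, lb1, lb2, mq1, web1}.
That's 1 component.

1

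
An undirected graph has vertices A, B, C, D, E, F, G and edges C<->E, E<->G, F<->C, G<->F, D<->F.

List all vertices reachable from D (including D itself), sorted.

Start at D.
Its neighbours: F.
Then their neighbours: C, G.
Then next layer: E.
Nothing further is reachable.

C, D, E, F, G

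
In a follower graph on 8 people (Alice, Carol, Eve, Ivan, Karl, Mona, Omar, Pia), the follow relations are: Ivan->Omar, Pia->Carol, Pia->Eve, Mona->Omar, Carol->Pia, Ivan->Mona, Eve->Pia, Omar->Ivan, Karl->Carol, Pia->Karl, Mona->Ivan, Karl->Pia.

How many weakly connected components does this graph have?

From Alice: component {Alice}.
From Carol: component {Carol, Eve, Karl, Pia}.
From Ivan: component {Ivan, Mona, Omar}.
That's 3 components.

3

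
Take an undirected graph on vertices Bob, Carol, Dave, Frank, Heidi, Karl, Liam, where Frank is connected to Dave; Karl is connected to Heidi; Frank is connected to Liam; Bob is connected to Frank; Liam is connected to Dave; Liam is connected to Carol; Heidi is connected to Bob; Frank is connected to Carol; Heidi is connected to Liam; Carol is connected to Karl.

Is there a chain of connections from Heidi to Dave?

Explore from Heidi.
Distance 1: reach Bob, Karl, Liam.
Distance 2: reach Carol, Dave, Frank.
Found Dave.

Yes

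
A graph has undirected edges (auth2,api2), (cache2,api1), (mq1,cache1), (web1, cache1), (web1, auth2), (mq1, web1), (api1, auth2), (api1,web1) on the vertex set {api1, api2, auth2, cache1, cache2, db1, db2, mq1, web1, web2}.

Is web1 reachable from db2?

db2 has no edges, so nothing is reachable from it.

No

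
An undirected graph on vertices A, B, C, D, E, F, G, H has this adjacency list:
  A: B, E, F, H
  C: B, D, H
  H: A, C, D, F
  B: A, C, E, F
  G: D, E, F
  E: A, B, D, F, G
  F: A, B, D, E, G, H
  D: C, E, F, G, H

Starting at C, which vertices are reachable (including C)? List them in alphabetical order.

A, B, C, D, E, F, G, H

Start at C.
Its neighbours: B, D, H.
Then their neighbours: A, E, F, G.
Every vertex is now reached.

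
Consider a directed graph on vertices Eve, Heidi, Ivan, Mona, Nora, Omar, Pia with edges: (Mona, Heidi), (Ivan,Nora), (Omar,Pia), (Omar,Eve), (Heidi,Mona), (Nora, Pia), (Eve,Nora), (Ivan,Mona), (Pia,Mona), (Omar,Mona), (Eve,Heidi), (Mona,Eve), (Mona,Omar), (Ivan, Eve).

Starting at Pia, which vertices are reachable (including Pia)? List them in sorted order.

Start at Pia.
Its neighbours: Mona.
Then their neighbours: Eve, Heidi, Omar.
Then next layer: Nora.
Nothing further is reachable.

Eve, Heidi, Mona, Nora, Omar, Pia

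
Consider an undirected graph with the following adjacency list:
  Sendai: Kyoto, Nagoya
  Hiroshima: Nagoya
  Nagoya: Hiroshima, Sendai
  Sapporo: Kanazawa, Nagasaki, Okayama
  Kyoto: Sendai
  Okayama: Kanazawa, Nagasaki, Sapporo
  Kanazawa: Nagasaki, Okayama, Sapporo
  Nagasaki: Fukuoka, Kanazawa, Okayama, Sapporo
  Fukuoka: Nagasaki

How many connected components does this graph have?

2

From Fukuoka: component {Fukuoka, Kanazawa, Nagasaki, Okayama, Sapporo}.
From Hiroshima: component {Hiroshima, Kyoto, Nagoya, Sendai}.
That's 2 components.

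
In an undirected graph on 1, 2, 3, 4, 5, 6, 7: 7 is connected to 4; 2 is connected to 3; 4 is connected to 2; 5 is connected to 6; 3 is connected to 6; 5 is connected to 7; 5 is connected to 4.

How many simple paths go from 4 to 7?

3

4–2–3–6–5–7
4–5–7
4–7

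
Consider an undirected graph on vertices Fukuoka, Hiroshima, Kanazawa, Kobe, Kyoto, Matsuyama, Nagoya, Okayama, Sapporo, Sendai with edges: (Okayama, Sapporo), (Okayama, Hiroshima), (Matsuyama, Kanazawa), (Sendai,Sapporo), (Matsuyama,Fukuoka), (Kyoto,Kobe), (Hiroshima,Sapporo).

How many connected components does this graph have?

4

From Fukuoka: component {Fukuoka, Kanazawa, Matsuyama}.
From Hiroshima: component {Hiroshima, Okayama, Sapporo, Sendai}.
From Kobe: component {Kobe, Kyoto}.
From Nagoya: component {Nagoya}.
That's 4 components.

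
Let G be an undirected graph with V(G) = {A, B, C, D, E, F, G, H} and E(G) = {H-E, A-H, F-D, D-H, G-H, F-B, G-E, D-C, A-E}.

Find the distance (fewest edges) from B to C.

Distance 0: B.
Distance 1: F.
Distance 2: D.
Distance 3: C, H — contains C.

3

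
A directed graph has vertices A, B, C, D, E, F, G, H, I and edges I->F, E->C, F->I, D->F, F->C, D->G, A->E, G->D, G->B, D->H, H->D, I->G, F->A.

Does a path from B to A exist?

No

B has no outgoing edges, so nothing is reachable from it.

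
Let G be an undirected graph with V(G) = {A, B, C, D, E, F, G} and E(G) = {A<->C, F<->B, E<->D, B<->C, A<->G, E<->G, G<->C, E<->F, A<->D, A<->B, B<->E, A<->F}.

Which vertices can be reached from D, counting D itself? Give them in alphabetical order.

A, B, C, D, E, F, G

Start at D.
Its neighbours: A, E.
Then their neighbours: B, C, F, G.
Every vertex is now reached.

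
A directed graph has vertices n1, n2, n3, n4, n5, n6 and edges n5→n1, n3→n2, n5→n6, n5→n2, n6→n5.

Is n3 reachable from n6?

No

Explore from n6.
Distance 1: reach n5.
Distance 2: reach n1, n2.
The search from n6 is exhausted; no directed path reaches n3.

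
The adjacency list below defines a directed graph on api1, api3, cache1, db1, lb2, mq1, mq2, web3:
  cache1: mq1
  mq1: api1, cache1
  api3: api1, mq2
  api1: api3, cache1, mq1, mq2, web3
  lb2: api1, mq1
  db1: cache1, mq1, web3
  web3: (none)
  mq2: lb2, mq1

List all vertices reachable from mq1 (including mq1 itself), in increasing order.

Start at mq1.
Its neighbours: api1, cache1.
Then their neighbours: api3, mq2, web3.
Then next layer: lb2.
Nothing further is reachable.

api1, api3, cache1, lb2, mq1, mq2, web3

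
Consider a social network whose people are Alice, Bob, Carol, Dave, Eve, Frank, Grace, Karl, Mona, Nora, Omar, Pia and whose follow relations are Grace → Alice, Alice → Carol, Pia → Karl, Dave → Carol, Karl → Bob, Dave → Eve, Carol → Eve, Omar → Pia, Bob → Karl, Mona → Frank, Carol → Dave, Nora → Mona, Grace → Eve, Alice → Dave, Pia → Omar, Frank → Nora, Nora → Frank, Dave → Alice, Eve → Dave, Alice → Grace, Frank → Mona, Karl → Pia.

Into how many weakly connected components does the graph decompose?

From Alice: component {Alice, Carol, Dave, Eve, Grace}.
From Bob: component {Bob, Karl, Omar, Pia}.
From Frank: component {Frank, Mona, Nora}.
That's 3 components.

3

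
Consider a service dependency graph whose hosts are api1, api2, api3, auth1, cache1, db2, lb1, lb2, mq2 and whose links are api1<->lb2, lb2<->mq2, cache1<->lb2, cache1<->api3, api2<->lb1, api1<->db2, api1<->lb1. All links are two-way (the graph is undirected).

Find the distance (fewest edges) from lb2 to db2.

Distance 0: lb2.
Distance 1: api1, cache1, mq2.
Distance 2: api3, db2, lb1 — contains db2.

2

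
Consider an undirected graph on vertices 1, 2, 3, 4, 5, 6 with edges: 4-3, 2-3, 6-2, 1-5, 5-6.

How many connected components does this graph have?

1

From 1: component {1, 2, 3, 4, 5, 6}.
That's 1 component.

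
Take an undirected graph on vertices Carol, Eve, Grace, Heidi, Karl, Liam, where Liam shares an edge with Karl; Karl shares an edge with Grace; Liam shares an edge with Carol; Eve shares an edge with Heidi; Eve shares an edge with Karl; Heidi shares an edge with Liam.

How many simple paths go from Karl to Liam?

Karl–Eve–Heidi–Liam
Karl–Liam

2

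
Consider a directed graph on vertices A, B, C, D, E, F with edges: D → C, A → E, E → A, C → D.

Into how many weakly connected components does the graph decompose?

4

From A: component {A, E}.
From B: component {B}.
From C: component {C, D}.
From F: component {F}.
That's 4 components.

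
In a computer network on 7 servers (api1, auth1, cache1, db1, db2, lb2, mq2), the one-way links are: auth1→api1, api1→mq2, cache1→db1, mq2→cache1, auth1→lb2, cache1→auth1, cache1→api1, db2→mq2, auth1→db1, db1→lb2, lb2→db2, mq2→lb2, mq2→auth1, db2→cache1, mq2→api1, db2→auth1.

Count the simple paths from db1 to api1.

db1→lb2→db2→auth1→api1
db1→lb2→db2→cache1→api1
db1→lb2→db2→cache1→auth1→api1
db1→lb2→db2→mq2→api1
db1→lb2→db2→mq2→auth1→api1
db1→lb2→db2→mq2→cache1→api1
db1→lb2→db2→mq2→cache1→auth1→api1

7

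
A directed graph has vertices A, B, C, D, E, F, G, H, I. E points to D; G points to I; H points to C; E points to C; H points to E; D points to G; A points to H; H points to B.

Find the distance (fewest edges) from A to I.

Distance 0: A.
Distance 1: H.
Distance 2: B, C, E.
Distance 3: D.
Distance 4: G.
Distance 5: I — contains I.

5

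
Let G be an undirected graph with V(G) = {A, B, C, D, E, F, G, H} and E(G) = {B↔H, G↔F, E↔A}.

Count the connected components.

From A: component {A, E}.
From B: component {B, H}.
From C: component {C}.
From D: component {D}.
From F: component {F, G}.
That's 5 components.

5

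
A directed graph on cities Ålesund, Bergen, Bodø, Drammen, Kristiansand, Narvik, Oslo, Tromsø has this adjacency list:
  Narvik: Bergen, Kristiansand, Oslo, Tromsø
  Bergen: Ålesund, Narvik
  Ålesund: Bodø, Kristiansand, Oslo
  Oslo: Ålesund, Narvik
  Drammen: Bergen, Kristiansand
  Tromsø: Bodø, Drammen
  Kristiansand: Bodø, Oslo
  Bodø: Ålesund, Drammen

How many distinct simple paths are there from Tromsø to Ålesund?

Tromsø→Bodø→Ålesund
Tromsø→Bodø→Drammen→Bergen→Ålesund
Tromsø→Bodø→Drammen→Bergen→Narvik→Kristiansand→Oslo→Ålesund
Tromsø→Bodø→Drammen→Bergen→Narvik→Oslo→Ålesund
Tromsø→Bodø→Drammen→Kristiansand→Oslo→Ålesund
Tromsø→Bodø→Drammen→Kristiansand→Oslo→Narvik→Bergen→Ålesund
Tromsø→Drammen→Bergen→Ålesund
Tromsø→Drammen→Bergen→Narvik→Kristiansand→Bodø→Ålesund
Tromsø→Drammen→Bergen→Narvik→Kristiansand→Oslo→Ålesund
Tromsø→Drammen→Bergen→Narvik→Oslo→Ålesund
Tromsø→Drammen→Kristiansand→Bodø→Ålesund
Tromsø→Drammen→Kristiansand→Oslo→Ålesund
Tromsø→Drammen→Kristiansand→Oslo→Narvik→Bergen→Ålesund

13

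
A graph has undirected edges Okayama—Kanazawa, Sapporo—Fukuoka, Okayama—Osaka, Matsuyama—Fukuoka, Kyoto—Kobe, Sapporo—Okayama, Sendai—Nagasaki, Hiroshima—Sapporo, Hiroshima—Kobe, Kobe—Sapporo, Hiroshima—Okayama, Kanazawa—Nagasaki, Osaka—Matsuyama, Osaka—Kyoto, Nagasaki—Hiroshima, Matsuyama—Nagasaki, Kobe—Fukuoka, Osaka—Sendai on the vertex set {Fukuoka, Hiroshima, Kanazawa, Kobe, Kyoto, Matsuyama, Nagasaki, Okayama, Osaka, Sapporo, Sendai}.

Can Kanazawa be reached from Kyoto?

Explore from Kyoto.
Distance 1: reach Kobe, Osaka.
Distance 2: reach Fukuoka, Hiroshima, Matsuyama, Okayama, Sapporo, Sendai.
Distance 3: reach Kanazawa, Nagasaki.
Found Kanazawa.

Yes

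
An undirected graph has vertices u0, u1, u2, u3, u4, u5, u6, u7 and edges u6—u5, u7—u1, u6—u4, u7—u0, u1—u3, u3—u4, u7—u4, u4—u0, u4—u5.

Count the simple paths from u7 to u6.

u7–u0–u4–u5–u6
u7–u0–u4–u6
u7–u1–u3–u4–u5–u6
u7–u1–u3–u4–u6
u7–u4–u5–u6
u7–u4–u6

6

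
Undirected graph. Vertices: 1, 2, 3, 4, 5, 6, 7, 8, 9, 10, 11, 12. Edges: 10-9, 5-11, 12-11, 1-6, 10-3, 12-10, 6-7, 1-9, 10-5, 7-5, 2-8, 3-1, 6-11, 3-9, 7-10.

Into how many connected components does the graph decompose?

3

From 1: component {1, 3, 5, 6, 7, 9, 10, 11, 12}.
From 2: component {2, 8}.
From 4: component {4}.
That's 3 components.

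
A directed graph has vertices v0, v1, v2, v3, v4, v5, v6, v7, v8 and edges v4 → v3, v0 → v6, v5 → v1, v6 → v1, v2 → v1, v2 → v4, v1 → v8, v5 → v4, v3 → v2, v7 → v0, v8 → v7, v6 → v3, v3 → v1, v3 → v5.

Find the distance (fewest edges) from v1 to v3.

Distance 0: v1.
Distance 1: v8.
Distance 2: v7.
Distance 3: v0.
Distance 4: v6.
Distance 5: v3 — contains v3.

5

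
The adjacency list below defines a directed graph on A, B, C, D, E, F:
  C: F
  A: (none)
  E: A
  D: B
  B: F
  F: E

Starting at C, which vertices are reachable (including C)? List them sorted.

A, C, E, F

Start at C.
Its neighbours: F.
Then their neighbours: E.
Then next layer: A.
Nothing further is reachable.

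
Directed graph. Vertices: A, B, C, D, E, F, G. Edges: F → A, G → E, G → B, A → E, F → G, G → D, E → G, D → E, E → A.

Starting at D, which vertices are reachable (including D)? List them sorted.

Start at D.
Its neighbours: E.
Then their neighbours: A, G.
Then next layer: B.
Nothing further is reachable.

A, B, D, E, G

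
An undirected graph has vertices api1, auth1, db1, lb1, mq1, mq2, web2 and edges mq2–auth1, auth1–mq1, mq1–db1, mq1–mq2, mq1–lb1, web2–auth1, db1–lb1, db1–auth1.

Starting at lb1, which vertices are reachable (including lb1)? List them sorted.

auth1, db1, lb1, mq1, mq2, web2

Start at lb1.
Its neighbours: db1, mq1.
Then their neighbours: auth1, mq2.
Then next layer: web2.
Nothing further is reachable.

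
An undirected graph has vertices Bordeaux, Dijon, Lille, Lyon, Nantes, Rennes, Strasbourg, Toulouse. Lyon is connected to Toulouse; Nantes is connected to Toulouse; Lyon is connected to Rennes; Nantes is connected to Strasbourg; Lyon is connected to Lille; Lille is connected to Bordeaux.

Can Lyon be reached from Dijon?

No

Dijon has no edges, so nothing is reachable from it.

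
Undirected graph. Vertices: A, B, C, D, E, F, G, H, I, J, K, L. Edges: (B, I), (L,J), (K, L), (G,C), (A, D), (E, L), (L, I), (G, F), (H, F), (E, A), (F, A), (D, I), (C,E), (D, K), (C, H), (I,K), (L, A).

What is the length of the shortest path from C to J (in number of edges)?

3

Distance 0: C.
Distance 1: E, G, H.
Distance 2: A, F, L.
Distance 3: D, I, J, K — contains J.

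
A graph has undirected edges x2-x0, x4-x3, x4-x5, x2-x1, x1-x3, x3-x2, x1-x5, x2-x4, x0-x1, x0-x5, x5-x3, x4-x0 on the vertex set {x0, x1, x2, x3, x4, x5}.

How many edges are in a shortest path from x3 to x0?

2

Distance 0: x3.
Distance 1: x1, x2, x4, x5.
Distance 2: x0 — contains x0.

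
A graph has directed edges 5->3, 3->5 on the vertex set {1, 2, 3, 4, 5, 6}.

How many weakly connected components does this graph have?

From 1: component {1}.
From 2: component {2}.
From 3: component {3, 5}.
From 4: component {4}.
From 6: component {6}.
That's 5 components.

5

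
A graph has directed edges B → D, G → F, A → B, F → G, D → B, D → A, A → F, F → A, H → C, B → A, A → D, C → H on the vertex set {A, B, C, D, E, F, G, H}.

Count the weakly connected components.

From A: component {A, B, D, F, G}.
From C: component {C, H}.
From E: component {E}.
That's 3 components.

3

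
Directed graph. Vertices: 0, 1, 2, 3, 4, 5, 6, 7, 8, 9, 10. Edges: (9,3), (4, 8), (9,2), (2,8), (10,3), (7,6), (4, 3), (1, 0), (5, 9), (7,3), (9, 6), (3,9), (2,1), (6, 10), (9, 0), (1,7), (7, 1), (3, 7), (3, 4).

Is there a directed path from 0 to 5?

0 has no outgoing edges, so nothing is reachable from it.

No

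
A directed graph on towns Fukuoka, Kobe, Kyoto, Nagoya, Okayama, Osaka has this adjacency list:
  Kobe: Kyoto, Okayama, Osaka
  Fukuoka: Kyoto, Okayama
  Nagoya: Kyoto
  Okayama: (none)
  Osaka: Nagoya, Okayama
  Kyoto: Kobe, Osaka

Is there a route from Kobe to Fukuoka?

No

Explore from Kobe.
Distance 1: reach Kyoto, Okayama, Osaka.
Distance 2: reach Nagoya.
The search from Kobe is exhausted; no directed path reaches Fukuoka.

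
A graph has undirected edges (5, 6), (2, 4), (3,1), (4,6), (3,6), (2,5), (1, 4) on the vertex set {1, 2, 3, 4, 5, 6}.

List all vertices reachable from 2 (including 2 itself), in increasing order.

1, 2, 3, 4, 5, 6

Start at 2.
Its neighbours: 4, 5.
Then their neighbours: 1, 6.
Then next layer: 3.
Every vertex is now reached.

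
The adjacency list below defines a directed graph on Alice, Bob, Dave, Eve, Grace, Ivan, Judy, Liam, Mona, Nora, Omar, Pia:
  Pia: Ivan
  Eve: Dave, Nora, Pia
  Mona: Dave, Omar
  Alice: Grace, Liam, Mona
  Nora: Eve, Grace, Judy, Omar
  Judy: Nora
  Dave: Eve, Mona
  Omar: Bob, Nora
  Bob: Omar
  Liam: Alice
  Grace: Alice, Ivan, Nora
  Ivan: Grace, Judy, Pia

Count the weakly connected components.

From Alice: component {Alice, Bob, Dave, Eve, Grace, Ivan, Judy, Liam, Mona, Nora, Omar, Pia}.
That's 1 component.

1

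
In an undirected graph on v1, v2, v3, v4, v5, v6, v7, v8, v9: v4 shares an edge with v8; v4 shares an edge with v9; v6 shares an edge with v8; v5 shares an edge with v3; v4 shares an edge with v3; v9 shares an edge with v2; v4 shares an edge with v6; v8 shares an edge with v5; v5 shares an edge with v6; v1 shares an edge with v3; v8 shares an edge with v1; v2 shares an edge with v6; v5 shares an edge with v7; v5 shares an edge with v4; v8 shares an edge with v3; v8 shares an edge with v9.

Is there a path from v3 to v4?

Yes

Explore from v3.
Distance 1: reach v1, v4, v5, v8.
Found v4.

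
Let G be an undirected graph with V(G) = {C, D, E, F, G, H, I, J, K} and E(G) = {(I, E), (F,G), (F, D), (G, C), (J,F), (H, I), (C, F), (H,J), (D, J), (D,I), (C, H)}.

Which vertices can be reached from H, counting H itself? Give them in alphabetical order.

C, D, E, F, G, H, I, J

Start at H.
Its neighbours: C, I, J.
Then their neighbours: D, E, F, G.
Nothing further is reachable.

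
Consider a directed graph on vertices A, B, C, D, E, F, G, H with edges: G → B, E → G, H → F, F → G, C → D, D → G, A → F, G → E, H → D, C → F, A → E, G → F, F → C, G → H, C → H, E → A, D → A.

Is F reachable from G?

Explore from G.
Distance 1: reach B, E, F, H.
Found F.

Yes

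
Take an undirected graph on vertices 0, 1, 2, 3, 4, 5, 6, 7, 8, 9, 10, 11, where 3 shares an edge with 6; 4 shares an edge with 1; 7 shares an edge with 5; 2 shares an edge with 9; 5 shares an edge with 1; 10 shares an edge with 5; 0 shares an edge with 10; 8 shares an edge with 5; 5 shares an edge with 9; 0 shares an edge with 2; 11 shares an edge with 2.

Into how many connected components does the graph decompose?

2

From 0: component {0, 1, 2, 4, 5, 7, 8, 9, 10, 11}.
From 3: component {3, 6}.
That's 2 components.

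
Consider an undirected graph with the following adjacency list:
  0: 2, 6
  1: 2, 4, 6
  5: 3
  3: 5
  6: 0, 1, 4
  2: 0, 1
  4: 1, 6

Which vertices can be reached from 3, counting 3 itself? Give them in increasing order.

3, 5

Start at 3.
Its neighbours: 5.
Nothing further is reachable.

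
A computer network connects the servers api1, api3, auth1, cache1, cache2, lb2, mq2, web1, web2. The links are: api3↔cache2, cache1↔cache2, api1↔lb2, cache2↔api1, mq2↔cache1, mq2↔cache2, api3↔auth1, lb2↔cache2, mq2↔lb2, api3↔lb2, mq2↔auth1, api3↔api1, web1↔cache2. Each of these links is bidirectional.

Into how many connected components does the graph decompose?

From api1: component {api1, api3, auth1, cache1, cache2, lb2, mq2, web1}.
From web2: component {web2}.
That's 2 components.

2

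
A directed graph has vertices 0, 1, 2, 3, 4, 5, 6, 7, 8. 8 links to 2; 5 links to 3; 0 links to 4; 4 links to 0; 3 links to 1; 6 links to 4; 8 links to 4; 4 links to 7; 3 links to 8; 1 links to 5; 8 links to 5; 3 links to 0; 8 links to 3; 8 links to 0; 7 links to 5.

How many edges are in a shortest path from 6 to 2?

Distance 0: 6.
Distance 1: 4.
Distance 2: 0, 7.
Distance 3: 5.
Distance 4: 3.
Distance 5: 1, 8.
Distance 6: 2 — contains 2.

6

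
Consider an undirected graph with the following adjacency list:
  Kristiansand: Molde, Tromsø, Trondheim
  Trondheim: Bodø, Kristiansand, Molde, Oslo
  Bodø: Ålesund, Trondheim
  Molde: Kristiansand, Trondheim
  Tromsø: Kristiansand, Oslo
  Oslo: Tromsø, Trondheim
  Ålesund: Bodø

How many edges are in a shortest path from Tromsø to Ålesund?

Distance 0: Tromsø.
Distance 1: Kristiansand, Oslo.
Distance 2: Molde, Trondheim.
Distance 3: Bodø.
Distance 4: Ålesund — contains Ålesund.

4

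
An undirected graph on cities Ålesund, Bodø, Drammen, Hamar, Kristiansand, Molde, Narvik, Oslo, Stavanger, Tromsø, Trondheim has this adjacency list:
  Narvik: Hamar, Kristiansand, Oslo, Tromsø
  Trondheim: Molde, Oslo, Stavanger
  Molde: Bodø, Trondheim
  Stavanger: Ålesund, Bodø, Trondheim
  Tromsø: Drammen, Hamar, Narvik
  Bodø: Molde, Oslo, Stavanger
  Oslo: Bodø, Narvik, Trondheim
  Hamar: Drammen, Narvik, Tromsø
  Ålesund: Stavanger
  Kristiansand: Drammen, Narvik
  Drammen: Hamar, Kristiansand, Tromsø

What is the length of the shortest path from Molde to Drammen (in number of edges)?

5

Distance 0: Molde.
Distance 1: Bodø, Trondheim.
Distance 2: Oslo, Stavanger.
Distance 3: Ålesund, Narvik.
Distance 4: Hamar, Kristiansand, Tromsø.
Distance 5: Drammen — contains Drammen.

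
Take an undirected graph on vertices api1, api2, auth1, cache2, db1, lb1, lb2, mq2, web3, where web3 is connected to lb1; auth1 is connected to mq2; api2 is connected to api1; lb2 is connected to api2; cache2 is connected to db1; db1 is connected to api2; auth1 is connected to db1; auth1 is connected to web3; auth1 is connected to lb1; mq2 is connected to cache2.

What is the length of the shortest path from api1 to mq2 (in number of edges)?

4

Distance 0: api1.
Distance 1: api2.
Distance 2: db1, lb2.
Distance 3: auth1, cache2.
Distance 4: lb1, mq2, web3 — contains mq2.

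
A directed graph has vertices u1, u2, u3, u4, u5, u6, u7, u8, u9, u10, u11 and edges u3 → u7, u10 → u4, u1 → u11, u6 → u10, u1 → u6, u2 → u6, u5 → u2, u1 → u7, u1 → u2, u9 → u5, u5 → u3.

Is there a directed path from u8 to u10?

No

u8 has no outgoing edges, so nothing is reachable from it.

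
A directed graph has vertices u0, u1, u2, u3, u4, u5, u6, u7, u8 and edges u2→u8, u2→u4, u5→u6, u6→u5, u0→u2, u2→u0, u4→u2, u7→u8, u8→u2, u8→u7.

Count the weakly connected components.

From u0: component {u0, u2, u4, u7, u8}.
From u1: component {u1}.
From u3: component {u3}.
From u5: component {u5, u6}.
That's 4 components.

4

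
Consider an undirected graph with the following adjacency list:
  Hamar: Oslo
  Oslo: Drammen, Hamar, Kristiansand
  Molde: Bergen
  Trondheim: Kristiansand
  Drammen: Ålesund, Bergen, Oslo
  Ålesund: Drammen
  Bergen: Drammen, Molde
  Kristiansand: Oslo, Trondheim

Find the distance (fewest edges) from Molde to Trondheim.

Distance 0: Molde.
Distance 1: Bergen.
Distance 2: Drammen.
Distance 3: Ålesund, Oslo.
Distance 4: Hamar, Kristiansand.
Distance 5: Trondheim — contains Trondheim.

5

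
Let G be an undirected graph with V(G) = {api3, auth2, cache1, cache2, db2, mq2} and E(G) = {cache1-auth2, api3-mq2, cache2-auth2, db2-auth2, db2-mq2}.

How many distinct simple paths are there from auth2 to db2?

auth2–db2

1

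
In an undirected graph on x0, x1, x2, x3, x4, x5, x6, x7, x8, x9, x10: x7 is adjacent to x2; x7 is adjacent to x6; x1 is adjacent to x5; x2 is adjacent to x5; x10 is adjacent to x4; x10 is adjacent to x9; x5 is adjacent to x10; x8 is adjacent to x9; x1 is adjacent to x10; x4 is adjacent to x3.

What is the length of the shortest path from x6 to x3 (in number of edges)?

Distance 0: x6.
Distance 1: x7.
Distance 2: x2.
Distance 3: x5.
Distance 4: x1, x10.
Distance 5: x4, x9.
Distance 6: x3, x8 — contains x3.

6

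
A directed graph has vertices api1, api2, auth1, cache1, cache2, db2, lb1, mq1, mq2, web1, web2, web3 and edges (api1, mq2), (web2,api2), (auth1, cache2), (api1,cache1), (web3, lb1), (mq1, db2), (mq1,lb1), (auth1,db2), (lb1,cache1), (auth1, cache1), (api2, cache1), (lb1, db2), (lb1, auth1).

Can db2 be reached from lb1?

Yes

Explore from lb1.
Distance 1: reach auth1, cache1, db2.
Found db2.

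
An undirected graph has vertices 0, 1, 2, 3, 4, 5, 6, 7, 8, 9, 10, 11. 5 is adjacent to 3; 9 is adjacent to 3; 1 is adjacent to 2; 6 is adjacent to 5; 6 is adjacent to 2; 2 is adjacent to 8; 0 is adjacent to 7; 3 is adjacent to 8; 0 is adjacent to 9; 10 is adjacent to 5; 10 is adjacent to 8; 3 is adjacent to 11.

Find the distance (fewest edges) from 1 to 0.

Distance 0: 1.
Distance 1: 2.
Distance 2: 6, 8.
Distance 3: 3, 5, 10.
Distance 4: 9, 11.
Distance 5: 0 — contains 0.

5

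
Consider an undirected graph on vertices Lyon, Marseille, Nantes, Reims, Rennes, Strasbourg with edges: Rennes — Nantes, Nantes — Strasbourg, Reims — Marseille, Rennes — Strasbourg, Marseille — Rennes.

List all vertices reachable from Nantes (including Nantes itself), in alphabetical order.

Marseille, Nantes, Reims, Rennes, Strasbourg

Start at Nantes.
Its neighbours: Rennes, Strasbourg.
Then their neighbours: Marseille.
Then next layer: Reims.
Nothing further is reachable.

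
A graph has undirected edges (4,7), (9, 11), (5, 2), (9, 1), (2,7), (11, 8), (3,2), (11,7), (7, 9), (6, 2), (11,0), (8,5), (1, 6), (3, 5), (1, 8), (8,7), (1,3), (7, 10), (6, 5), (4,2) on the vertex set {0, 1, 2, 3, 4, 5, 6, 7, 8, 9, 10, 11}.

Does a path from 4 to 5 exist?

Explore from 4.
Distance 1: reach 2, 7.
Distance 2: reach 3, 5, 6, 8, 9, 10, 11.
Found 5.

Yes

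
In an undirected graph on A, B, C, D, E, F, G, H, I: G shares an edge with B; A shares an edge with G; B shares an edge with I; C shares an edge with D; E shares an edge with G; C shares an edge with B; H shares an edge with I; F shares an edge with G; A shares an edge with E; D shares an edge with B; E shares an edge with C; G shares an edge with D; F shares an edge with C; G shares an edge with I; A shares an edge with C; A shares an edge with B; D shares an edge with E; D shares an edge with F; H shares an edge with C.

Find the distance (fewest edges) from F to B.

2

Distance 0: F.
Distance 1: C, D, G.
Distance 2: A, B, E, H, I — contains B.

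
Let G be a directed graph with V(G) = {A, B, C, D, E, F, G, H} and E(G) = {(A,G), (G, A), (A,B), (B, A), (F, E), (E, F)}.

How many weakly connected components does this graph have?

From A: component {A, B, G}.
From C: component {C}.
From D: component {D}.
From E: component {E, F}.
From H: component {H}.
That's 5 components.

5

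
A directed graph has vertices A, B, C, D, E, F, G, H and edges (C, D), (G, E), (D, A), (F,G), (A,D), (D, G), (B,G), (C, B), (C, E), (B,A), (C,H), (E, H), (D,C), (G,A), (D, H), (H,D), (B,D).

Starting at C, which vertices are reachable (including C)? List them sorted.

A, B, C, D, E, G, H

Start at C.
Its neighbours: B, D, E, H.
Then their neighbours: A, G.
Nothing further is reachable.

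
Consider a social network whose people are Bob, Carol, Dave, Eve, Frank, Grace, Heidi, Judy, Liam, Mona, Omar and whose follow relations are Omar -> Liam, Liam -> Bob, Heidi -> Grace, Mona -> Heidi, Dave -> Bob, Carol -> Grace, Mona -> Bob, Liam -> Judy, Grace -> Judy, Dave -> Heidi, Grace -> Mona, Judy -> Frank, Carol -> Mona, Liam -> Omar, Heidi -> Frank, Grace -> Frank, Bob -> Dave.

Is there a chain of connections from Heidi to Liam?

No

Explore from Heidi.
Distance 1: reach Frank, Grace.
Distance 2: reach Judy, Mona.
Distance 3: reach Bob.
Distance 4: reach Dave.
The search from Heidi is exhausted; no directed path reaches Liam.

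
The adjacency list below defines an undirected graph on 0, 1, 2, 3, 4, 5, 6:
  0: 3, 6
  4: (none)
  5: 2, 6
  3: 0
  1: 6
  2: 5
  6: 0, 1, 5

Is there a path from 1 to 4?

Explore from 1.
Distance 1: reach 6.
Distance 2: reach 0, 5.
Distance 3: reach 2, 3.
The search is exhausted without reaching 4; it lies in a different component.

No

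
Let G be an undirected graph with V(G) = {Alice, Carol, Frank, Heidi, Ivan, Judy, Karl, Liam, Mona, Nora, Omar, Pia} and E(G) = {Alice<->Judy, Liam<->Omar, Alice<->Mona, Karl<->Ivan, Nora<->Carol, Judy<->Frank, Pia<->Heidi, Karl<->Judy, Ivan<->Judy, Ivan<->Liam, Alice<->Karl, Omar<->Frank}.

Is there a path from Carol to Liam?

No

Explore from Carol.
Distance 1: reach Nora.
The search is exhausted without reaching Liam; it lies in a different component.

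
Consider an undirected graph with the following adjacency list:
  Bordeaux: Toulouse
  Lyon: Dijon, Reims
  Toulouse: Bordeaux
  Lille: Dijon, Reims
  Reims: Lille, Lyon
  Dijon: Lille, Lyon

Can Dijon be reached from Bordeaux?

Explore from Bordeaux.
Distance 1: reach Toulouse.
The search is exhausted without reaching Dijon; it lies in a different component.

No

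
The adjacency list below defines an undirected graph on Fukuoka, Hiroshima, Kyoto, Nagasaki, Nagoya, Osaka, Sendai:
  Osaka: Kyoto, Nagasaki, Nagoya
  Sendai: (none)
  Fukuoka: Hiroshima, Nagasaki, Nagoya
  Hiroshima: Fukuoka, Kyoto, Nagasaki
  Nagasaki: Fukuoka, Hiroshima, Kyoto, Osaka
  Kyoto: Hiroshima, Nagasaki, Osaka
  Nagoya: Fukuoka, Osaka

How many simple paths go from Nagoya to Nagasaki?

Nagoya–Fukuoka–Hiroshima–Kyoto–Nagasaki
Nagoya–Fukuoka–Hiroshima–Kyoto–Osaka–Nagasaki
Nagoya–Fukuoka–Hiroshima–Nagasaki
Nagoya–Fukuoka–Nagasaki
Nagoya–Osaka–Kyoto–Hiroshima–Fukuoka–Nagasaki
Nagoya–Osaka–Kyoto–Hiroshima–Nagasaki
Nagoya–Osaka–Kyoto–Nagasaki
Nagoya–Osaka–Nagasaki

8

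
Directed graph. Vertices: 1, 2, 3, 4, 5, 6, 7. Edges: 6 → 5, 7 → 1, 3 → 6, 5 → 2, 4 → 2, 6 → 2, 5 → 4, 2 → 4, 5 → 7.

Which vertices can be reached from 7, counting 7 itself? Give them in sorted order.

1, 7

Start at 7.
Its neighbours: 1.
Nothing further is reachable.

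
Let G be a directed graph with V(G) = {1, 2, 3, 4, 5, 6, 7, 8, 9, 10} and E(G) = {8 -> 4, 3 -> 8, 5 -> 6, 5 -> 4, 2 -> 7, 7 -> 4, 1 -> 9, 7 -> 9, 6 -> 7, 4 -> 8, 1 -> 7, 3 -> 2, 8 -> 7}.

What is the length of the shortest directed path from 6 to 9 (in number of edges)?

Distance 0: 6.
Distance 1: 7.
Distance 2: 4, 9 — contains 9.

2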